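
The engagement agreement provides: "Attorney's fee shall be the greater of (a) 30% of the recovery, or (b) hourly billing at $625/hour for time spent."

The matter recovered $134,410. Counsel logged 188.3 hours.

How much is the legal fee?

$117,687.50

(a) 30% of $134,410 = $40,323.00
(b) 188.3 × $625 = $117,687.50
The greater is (b): $117,687.50.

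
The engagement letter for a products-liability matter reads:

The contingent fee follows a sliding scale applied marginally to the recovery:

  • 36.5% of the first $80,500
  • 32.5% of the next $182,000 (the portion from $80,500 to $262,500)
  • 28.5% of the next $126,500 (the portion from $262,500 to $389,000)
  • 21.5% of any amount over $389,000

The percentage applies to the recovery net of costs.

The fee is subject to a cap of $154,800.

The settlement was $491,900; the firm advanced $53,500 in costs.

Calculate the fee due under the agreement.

$135,206.00

Fee base (net of costs): $491,900 − $53,500 = $438,400
First $80,500 at 36.5% = $29,382.50
Next $182,000 at 32.5% = $59,150.00
Next $126,500 at 28.5% = $36,052.50
Remaining $49,400 at 21.5% = $10,621.00
Fee: $29,382.50 + $59,150.00 + $36,052.50 + $10,621.00 = $135,206.00
$135,206.00 is under the $154,800 cap.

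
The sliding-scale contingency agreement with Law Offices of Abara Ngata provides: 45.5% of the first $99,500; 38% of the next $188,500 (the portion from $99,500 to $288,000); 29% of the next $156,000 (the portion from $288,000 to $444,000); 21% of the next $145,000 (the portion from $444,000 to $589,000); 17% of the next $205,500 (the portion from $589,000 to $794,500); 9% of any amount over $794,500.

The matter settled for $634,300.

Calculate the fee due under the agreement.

$200,293.50

First $99,500 at 45.5% = $45,272.50
Next $188,500 at 38% = $71,630.00
Next $156,000 at 29% = $45,240.00
Next $145,000 at 21% = $30,450.00
Remaining $45,300 at 17% = $7,701.00
Fee: $45,272.50 + $71,630.00 + $45,240.00 + $30,450.00 + $7,701.00 = $200,293.50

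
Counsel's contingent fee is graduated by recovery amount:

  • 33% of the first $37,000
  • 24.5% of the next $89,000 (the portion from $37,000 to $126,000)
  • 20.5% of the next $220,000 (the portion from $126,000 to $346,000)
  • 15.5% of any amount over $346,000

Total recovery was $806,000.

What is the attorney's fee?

$150,415.00

First $37,000 at 33% = $12,210.00
Next $89,000 at 24.5% = $21,805.00
Next $220,000 at 20.5% = $45,100.00
Remaining $460,000 at 15.5% = $71,300.00
Fee: $12,210.00 + $21,805.00 + $45,100.00 + $71,300.00 = $150,415.00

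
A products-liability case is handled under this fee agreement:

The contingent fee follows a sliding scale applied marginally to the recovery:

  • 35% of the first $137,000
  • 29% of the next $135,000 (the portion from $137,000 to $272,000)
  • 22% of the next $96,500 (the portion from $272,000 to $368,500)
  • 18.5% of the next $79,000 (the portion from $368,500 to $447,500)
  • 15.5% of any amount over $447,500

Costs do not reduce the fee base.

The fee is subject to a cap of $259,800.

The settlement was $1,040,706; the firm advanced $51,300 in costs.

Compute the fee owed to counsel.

$214,891.93

Fee base is the gross recovery, $1,040,706; costs are reimbursed separately.
First $137,000 at 35% = $47,950.00
Next $135,000 at 29% = $39,150.00
Next $96,500 at 22% = $21,230.00
Next $79,000 at 18.5% = $14,615.00
Remaining $593,206 at 15.5% = $91,946.93
Fee: $47,950.00 + $39,150.00 + $21,230.00 + $14,615.00 + $91,946.93 = $214,891.93
$214,891.93 is under the $259,800 cap.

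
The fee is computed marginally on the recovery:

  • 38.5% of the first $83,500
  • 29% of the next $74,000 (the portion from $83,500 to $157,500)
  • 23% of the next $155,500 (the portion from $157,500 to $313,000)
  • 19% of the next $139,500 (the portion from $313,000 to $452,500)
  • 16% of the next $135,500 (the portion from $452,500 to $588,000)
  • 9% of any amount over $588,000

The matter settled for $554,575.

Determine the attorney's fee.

$132,209.50

First $83,500 at 38.5% = $32,147.50
Next $74,000 at 29% = $21,460.00
Next $155,500 at 23% = $35,765.00
Next $139,500 at 19% = $26,505.00
Remaining $102,075 at 16% = $16,332.00
Fee: $32,147.50 + $21,460.00 + $35,765.00 + $26,505.00 + $16,332.00 = $132,209.50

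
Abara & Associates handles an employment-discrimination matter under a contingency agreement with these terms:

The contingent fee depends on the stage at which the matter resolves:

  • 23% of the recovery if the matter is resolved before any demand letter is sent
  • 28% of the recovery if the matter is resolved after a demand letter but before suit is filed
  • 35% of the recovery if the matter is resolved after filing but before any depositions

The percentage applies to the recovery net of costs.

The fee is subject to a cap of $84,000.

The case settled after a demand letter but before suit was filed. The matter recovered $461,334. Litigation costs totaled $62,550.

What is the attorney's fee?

Fee base (net of costs): $461,334 − $62,550 = $398,784
The matter settled after a demand letter but before suit was filed, so the 28% rate applies.
$398,784 × 28% = $111,659.52
$111,659.52 exceeds the $84,000 cap, so the fee is capped at $84,000.00.

$84,000.00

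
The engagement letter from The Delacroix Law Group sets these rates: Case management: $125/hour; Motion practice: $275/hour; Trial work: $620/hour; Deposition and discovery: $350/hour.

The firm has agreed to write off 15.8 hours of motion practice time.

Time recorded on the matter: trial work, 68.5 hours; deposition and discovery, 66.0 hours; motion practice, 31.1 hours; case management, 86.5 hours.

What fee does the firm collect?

$80,590.00

Case management: 86.5 × $125 = $10,812.50
Motion practice: 31.1 × $275 = $8,552.50
Trial work: 68.5 × $620 = $42,470.00
Deposition and discovery: 66.0 × $350 = $23,100.00
Subtotal: $84,935.00
Write-off: 15.8 × $275 = $4,345.00
Total: $84,935.00 − $4,345.00 = $80,590.00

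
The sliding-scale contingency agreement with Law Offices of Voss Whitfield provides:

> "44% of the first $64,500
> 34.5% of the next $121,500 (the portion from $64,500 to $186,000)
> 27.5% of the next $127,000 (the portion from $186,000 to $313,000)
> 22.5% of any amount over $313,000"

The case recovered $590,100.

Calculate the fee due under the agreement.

First $64,500 at 44% = $28,380.00
Next $121,500 at 34.5% = $41,917.50
Next $127,000 at 27.5% = $34,925.00
Remaining $277,100 at 22.5% = $62,347.50
Fee: $28,380.00 + $41,917.50 + $34,925.00 + $62,347.50 = $167,570.00

$167,570.00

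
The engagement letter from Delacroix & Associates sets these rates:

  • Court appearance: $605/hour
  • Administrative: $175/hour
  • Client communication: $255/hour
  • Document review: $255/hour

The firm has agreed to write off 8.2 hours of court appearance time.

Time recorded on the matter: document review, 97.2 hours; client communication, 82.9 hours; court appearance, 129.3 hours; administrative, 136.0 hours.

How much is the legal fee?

$142,991.00

Court appearance: 129.3 × $605 = $78,226.50
Administrative: 136.0 × $175 = $23,800.00
Client communication: 82.9 × $255 = $21,139.50
Document review: 97.2 × $255 = $24,786.00
Subtotal: $147,952.00
Write-off: 8.2 × $605 = $4,961.00
Total: $147,952.00 − $4,961.00 = $142,991.00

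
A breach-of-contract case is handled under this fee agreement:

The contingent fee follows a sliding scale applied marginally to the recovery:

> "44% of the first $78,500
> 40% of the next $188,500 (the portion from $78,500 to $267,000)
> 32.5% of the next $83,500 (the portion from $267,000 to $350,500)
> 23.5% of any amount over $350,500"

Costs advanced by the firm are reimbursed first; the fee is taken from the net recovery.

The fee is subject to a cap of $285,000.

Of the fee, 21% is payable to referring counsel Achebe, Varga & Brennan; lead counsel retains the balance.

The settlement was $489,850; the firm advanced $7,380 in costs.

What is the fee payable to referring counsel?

$35,298.99

Fee base (net of costs): $489,850 − $7,380 = $482,470
First $78,500 at 44% = $34,540.00
Next $188,500 at 40% = $75,400.00
Next $83,500 at 32.5% = $27,137.50
Remaining $131,970 at 23.5% = $31,012.95
Fee: $34,540.00 + $75,400.00 + $27,137.50 + $31,012.95 = $168,090.45
$168,090.45 is under the $285,000 cap.
Referral share: 21% of $168,090.45 = $35,298.99; lead counsel retains $168,090.45 − $35,298.99 = $132,791.46.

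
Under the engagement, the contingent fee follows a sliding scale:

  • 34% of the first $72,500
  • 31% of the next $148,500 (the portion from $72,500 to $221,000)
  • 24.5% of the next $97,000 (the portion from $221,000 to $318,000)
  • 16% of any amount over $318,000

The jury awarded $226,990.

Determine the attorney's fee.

$72,152.55

First $72,500 at 34% = $24,650.00
Next $148,500 at 31% = $46,035.00
Remaining $5,990 at 24.5% = $1,467.55
Fee: $24,650.00 + $46,035.00 + $1,467.55 = $72,152.55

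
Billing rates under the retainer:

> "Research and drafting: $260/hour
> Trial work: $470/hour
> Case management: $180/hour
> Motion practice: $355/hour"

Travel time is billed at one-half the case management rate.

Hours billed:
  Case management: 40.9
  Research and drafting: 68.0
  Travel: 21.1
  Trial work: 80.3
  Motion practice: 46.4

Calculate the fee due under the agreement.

$81,154.00

Research and drafting: 68.0 × $260 = $17,680.00
Trial work: 80.3 × $470 = $37,741.00
Case management: 40.9 × $180 = $7,362.00
Motion practice: 46.4 × $355 = $16,472.00
Subtotal: $17,680.00 + $37,741.00 + $7,362.00 + $16,472.00 = $79,255.00
Travel: 21.1 × ($180 ÷ 2) = 21.1 × $90.00 = $1,899.00
Total: $79,255.00 + $1,899.00 = $81,154.00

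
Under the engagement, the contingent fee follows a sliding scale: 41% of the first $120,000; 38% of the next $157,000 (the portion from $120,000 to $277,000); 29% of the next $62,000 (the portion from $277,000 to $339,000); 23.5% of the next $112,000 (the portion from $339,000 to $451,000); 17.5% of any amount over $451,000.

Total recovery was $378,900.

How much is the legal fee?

First $120,000 at 41% = $49,200.00
Next $157,000 at 38% = $59,660.00
Next $62,000 at 29% = $17,980.00
Remaining $39,900 at 23.5% = $9,376.50
Fee: $49,200.00 + $59,660.00 + $17,980.00 + $9,376.50 = $136,216.50

$136,216.50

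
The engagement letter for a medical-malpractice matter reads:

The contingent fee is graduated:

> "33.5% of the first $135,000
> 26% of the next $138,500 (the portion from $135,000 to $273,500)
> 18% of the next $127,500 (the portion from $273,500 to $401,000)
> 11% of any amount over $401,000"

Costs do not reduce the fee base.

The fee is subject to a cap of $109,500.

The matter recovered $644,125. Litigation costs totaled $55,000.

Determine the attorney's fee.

$109,500.00

Fee base is the gross recovery, $644,125; costs are reimbursed separately.
First $135,000 at 33.5% = $45,225.00
Next $138,500 at 26% = $36,010.00
Next $127,500 at 18% = $22,950.00
Remaining $243,125 at 11% = $26,743.75
Fee: $45,225.00 + $36,010.00 + $22,950.00 + $26,743.75 = $130,928.75
$130,928.75 exceeds the $109,500 cap, so the fee is capped at $109,500.00.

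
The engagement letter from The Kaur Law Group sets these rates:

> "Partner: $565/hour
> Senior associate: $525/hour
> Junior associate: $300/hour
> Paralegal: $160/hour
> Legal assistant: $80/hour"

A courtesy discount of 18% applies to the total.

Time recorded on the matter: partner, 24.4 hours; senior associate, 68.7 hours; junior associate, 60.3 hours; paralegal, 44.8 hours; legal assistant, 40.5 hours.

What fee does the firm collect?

Partner: 24.4 × $565 = $13,786.00
Senior associate: 68.7 × $525 = $36,067.50
Junior associate: 60.3 × $300 = $18,090.00
Paralegal: 44.8 × $160 = $7,168.00
Legal assistant: 40.5 × $80 = $3,240.00
Subtotal: $78,351.50
Less 18% discount: −$14,103.27
Total: $78,351.50 − $14,103.27 = $64,248.23

$64,248.23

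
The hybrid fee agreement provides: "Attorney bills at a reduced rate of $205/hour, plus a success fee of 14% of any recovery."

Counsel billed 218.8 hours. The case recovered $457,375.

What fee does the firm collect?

$108,886.50

Hourly: 218.8 × $205 = $44,854.00
Success fee: 14% of $457,375 = $64,032.50
Total: $44,854.00 + $64,032.50 = $108,886.50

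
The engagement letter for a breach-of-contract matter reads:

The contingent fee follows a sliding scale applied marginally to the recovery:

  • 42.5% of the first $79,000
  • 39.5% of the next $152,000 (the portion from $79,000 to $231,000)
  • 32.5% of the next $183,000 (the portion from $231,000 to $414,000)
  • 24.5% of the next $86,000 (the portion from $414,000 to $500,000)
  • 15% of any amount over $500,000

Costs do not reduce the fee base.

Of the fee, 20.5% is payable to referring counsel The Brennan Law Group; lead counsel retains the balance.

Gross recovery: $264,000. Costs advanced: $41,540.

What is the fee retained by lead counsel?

$82,950.30

Fee base is the gross recovery, $264,000; costs are reimbursed separately.
First $79,000 at 42.5% = $33,575.00
Next $152,000 at 39.5% = $60,040.00
Remaining $33,000 at 32.5% = $10,725.00
Fee: $33,575.00 + $60,040.00 + $10,725.00 = $104,340.00
Referral share: 20.5% of $104,340.00 = $21,389.70; lead counsel retains $104,340.00 − $21,389.70 = $82,950.30.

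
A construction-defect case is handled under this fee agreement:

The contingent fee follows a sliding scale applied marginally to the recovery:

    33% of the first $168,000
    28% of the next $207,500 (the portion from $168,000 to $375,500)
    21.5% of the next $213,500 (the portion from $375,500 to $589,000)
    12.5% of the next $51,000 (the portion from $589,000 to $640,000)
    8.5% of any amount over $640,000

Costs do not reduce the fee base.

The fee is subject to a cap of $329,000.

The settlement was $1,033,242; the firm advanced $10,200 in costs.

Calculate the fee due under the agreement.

Fee base is the gross recovery, $1,033,242; costs are reimbursed separately.
First $168,000 at 33% = $55,440.00
Next $207,500 at 28% = $58,100.00
Next $213,500 at 21.5% = $45,902.50
Next $51,000 at 12.5% = $6,375.00
Remaining $393,242 at 8.5% = $33,425.57
Fee: $55,440.00 + $58,100.00 + $45,902.50 + $6,375.00 + $33,425.57 = $199,243.07
$199,243.07 is under the $329,000 cap.

$199,243.07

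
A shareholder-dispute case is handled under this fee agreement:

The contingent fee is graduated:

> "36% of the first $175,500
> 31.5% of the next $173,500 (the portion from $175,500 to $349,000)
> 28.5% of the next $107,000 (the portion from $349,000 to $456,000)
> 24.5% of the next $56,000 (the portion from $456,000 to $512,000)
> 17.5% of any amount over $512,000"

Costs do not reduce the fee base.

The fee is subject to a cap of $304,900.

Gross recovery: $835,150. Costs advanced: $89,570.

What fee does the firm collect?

$218,598.75

Fee base is the gross recovery, $835,150; costs are reimbursed separately.
First $175,500 at 36% = $63,180.00
Next $173,500 at 31.5% = $54,652.50
Next $107,000 at 28.5% = $30,495.00
Next $56,000 at 24.5% = $13,720.00
Remaining $323,150 at 17.5% = $56,551.25
Fee: $63,180.00 + $54,652.50 + $30,495.00 + $13,720.00 + $56,551.25 = $218,598.75
$218,598.75 is under the $304,900 cap.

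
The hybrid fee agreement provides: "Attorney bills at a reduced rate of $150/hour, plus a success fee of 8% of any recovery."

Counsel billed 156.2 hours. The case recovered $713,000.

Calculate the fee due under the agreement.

Hourly: 156.2 × $150 = $23,430.00
Success fee: 8% of $713,000 = $57,040.00
Total: $23,430.00 + $57,040.00 = $80,470.00

$80,470.00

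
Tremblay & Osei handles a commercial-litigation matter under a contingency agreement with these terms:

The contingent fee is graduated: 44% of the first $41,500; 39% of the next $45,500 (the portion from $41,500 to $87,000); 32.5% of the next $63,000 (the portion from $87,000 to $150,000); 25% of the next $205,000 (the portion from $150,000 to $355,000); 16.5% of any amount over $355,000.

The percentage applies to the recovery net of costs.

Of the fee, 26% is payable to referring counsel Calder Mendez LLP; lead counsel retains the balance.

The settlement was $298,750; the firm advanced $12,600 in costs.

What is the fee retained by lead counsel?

Fee base (net of costs): $298,750 − $12,600 = $286,150
First $41,500 at 44% = $18,260.00
Next $45,500 at 39% = $17,745.00
Next $63,000 at 32.5% = $20,475.00
Remaining $136,150 at 25% = $34,037.50
Fee: $18,260.00 + $17,745.00 + $20,475.00 + $34,037.50 = $90,517.50
Referral share: 26% of $90,517.50 = $23,534.55; lead counsel retains $90,517.50 − $23,534.55 = $66,982.95.

$66,982.95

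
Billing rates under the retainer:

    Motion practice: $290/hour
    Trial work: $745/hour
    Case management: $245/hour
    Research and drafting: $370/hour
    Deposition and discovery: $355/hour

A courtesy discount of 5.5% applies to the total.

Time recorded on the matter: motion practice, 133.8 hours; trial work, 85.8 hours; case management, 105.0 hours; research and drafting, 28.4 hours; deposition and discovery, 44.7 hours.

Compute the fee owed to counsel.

Motion practice: 133.8 × $290 = $38,802.00
Trial work: 85.8 × $745 = $63,921.00
Case management: 105.0 × $245 = $25,725.00
Research and drafting: 28.4 × $370 = $10,508.00
Deposition and discovery: 44.7 × $355 = $15,868.50
Subtotal: $154,824.50
Less 5.5% discount: −$8,515.35
Total: $154,824.50 − $8,515.35 = $146,309.15

$146,309.15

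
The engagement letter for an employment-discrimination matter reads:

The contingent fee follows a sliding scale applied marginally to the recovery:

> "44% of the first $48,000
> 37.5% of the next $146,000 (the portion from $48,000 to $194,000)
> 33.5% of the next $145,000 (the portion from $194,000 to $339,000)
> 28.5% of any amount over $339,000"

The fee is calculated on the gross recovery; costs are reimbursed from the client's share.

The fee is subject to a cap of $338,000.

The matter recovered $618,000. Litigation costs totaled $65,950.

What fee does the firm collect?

$203,960.00

Fee base is the gross recovery, $618,000; costs are reimbursed separately.
First $48,000 at 44% = $21,120.00
Next $146,000 at 37.5% = $54,750.00
Next $145,000 at 33.5% = $48,575.00
Remaining $279,000 at 28.5% = $79,515.00
Fee: $21,120.00 + $54,750.00 + $48,575.00 + $79,515.00 = $203,960.00
$203,960.00 is under the $338,000 cap.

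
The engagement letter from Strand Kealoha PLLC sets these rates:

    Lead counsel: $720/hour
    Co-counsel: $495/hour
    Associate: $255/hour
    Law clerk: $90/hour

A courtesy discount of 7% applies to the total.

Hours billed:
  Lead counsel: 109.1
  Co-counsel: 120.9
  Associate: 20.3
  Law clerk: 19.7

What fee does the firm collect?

Lead counsel: 109.1 × $720 = $78,552.00
Co-counsel: 120.9 × $495 = $59,845.50
Associate: 20.3 × $255 = $5,176.50
Law clerk: 19.7 × $90 = $1,773.00
Subtotal: $145,347.00
Less 7% discount: −$10,174.29
Total: $145,347.00 − $10,174.29 = $135,172.71

$135,172.71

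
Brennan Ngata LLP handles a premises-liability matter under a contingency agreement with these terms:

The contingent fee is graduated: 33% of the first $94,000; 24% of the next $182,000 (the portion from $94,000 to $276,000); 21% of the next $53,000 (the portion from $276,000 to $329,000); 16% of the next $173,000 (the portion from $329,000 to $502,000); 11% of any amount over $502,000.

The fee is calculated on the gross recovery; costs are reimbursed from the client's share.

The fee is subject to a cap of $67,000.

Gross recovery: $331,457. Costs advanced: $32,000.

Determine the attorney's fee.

Fee base is the gross recovery, $331,457; costs are reimbursed separately.
First $94,000 at 33% = $31,020.00
Next $182,000 at 24% = $43,680.00
Next $53,000 at 21% = $11,130.00
Remaining $2,457 at 16% = $393.12
Fee: $31,020.00 + $43,680.00 + $11,130.00 + $393.12 = $86,223.12
$86,223.12 exceeds the $67,000 cap, so the fee is capped at $67,000.00.

$67,000.00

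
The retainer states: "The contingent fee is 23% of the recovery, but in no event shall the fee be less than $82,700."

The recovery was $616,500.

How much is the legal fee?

$141,795.00

23% of $616,500 = $141,795.00
That exceeds the $82,700 minimum.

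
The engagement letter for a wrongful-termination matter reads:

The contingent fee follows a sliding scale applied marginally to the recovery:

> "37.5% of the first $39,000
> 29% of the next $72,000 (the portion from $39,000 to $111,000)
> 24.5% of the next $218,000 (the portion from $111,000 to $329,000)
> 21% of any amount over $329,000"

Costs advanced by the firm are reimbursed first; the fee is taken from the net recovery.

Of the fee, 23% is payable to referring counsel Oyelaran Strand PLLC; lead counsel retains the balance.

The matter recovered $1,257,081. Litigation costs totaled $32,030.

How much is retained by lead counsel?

Fee base (net of costs): $1,257,081 − $32,030 = $1,225,051
First $39,000 at 37.5% = $14,625.00
Next $72,000 at 29% = $20,880.00
Next $218,000 at 24.5% = $53,410.00
Remaining $896,051 at 21% = $188,170.71
Fee: $14,625.00 + $20,880.00 + $53,410.00 + $188,170.71 = $277,085.71
Referral share: 23% of $277,085.71 = $63,729.71; lead counsel retains $277,085.71 − $63,729.71 = $213,356.00.

$213,356.00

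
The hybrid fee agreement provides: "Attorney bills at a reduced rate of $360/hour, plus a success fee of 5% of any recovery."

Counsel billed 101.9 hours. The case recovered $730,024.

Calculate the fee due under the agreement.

Hourly: 101.9 × $360 = $36,684.00
Success fee: 5% of $730,024 = $36,501.20
Total: $36,684.00 + $36,501.20 = $73,185.20

$73,185.20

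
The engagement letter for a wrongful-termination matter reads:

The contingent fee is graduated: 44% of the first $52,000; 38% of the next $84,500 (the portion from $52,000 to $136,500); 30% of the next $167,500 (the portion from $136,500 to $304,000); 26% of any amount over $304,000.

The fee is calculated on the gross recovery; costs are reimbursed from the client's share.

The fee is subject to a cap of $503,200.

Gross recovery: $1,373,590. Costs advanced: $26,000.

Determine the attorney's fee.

$383,333.40

Fee base is the gross recovery, $1,373,590; costs are reimbursed separately.
First $52,000 at 44% = $22,880.00
Next $84,500 at 38% = $32,110.00
Next $167,500 at 30% = $50,250.00
Remaining $1,069,590 at 26% = $278,093.40
Fee: $22,880.00 + $32,110.00 + $50,250.00 + $278,093.40 = $383,333.40
$383,333.40 is under the $503,200 cap.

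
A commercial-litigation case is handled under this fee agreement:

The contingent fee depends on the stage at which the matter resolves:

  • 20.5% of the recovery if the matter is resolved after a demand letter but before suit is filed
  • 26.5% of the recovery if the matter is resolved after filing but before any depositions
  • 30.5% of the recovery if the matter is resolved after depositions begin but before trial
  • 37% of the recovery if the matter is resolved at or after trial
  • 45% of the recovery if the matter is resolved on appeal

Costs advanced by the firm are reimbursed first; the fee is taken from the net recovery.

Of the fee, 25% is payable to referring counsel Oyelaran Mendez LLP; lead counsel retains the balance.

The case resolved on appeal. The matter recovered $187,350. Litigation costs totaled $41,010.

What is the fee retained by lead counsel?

$49,389.75

Fee base (net of costs): $187,350 − $41,010 = $146,340
The matter resolved on appeal, so the 45% rate applies.
$146,340 × 45% = $65,853.00
Referral share: 25% of $65,853.00 = $16,463.25; lead counsel retains $65,853.00 − $16,463.25 = $49,389.75.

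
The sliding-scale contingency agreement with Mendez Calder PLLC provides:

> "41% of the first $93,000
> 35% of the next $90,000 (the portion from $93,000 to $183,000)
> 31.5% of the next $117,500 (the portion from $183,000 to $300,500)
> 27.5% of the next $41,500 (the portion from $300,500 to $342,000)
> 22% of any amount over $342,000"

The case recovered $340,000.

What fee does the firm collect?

First $93,000 at 41% = $38,130.00
Next $90,000 at 35% = $31,500.00
Next $117,500 at 31.5% = $37,012.50
Remaining $39,500 at 27.5% = $10,862.50
Fee: $38,130.00 + $31,500.00 + $37,012.50 + $10,862.50 = $117,505.00

$117,505.00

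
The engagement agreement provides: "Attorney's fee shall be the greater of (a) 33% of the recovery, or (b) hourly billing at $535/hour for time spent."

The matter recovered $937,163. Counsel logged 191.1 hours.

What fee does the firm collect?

(a) 33% of $937,163 = $309,263.79
(b) 191.1 × $535 = $102,238.50
The greater is (a): $309,263.79.

$309,263.79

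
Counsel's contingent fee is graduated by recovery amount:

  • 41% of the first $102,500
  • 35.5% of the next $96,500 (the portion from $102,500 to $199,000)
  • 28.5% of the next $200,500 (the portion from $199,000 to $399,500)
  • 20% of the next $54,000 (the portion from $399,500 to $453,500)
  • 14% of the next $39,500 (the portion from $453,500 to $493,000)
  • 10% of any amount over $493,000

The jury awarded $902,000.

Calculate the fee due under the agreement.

$190,655.00

First $102,500 at 41% = $42,025.00
Next $96,500 at 35.5% = $34,257.50
Next $200,500 at 28.5% = $57,142.50
Next $54,000 at 20% = $10,800.00
Next $39,500 at 14% = $5,530.00
Remaining $409,000 at 10% = $40,900.00
Fee: $42,025.00 + $34,257.50 + $57,142.50 + $10,800.00 + $5,530.00 + $40,900.00 = $190,655.00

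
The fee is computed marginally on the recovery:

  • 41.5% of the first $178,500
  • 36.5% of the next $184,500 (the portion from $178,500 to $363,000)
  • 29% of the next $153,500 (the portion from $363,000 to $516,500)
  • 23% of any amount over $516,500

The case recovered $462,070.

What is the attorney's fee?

First $178,500 at 41.5% = $74,077.50
Next $184,500 at 36.5% = $67,342.50
Remaining $99,070 at 29% = $28,730.30
Fee: $74,077.50 + $67,342.50 + $28,730.30 = $170,150.30

$170,150.30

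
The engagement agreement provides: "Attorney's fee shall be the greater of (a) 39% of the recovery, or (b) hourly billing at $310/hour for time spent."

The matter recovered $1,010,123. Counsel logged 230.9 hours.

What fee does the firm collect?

(a) 39% of $1,010,123 = $393,947.97
(b) 230.9 × $310 = $71,579.00
The greater is (a): $393,947.97.

$393,947.97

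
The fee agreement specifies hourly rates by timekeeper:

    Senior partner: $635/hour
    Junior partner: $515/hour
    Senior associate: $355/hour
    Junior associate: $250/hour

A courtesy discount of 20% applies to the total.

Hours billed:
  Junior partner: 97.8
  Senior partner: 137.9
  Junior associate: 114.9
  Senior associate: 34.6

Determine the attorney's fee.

$143,153.20

Senior partner: 137.9 × $635 = $87,566.50
Junior partner: 97.8 × $515 = $50,367.00
Senior associate: 34.6 × $355 = $12,283.00
Junior associate: 114.9 × $250 = $28,725.00
Subtotal: $178,941.50
Less 20% discount: −$35,788.30
Total: $178,941.50 − $35,788.30 = $143,153.20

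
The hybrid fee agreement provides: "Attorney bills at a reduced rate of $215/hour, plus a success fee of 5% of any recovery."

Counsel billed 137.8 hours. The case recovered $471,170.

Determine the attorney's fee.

$53,185.50

Hourly: 137.8 × $215 = $29,627.00
Success fee: 5% of $471,170 = $23,558.50
Total: $29,627.00 + $23,558.50 = $53,185.50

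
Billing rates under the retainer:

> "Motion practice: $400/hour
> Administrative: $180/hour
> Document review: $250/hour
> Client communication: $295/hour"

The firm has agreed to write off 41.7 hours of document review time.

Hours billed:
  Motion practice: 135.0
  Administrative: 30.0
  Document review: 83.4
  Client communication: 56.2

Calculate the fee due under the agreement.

$86,404.00

Motion practice: 135.0 × $400 = $54,000.00
Administrative: 30.0 × $180 = $5,400.00
Document review: 83.4 × $250 = $20,850.00
Client communication: 56.2 × $295 = $16,579.00
Subtotal: $96,829.00
Write-off: 41.7 × $250 = $10,425.00
Total: $96,829.00 − $10,425.00 = $86,404.00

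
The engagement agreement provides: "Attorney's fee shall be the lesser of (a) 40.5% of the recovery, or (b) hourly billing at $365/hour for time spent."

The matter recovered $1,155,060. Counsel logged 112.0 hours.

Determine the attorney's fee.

$40,880.00

(a) 40.5% of $1,155,060 = $467,799.30
(b) 112.0 × $365 = $40,880.00
The lesser is (b): $40,880.00.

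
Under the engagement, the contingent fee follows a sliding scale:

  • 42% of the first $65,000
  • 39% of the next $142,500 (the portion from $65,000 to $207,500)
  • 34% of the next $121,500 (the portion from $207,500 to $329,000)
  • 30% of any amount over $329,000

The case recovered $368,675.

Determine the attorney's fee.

$136,087.50

First $65,000 at 42% = $27,300.00
Next $142,500 at 39% = $55,575.00
Next $121,500 at 34% = $41,310.00
Remaining $39,675 at 30% = $11,902.50
Fee: $27,300.00 + $55,575.00 + $41,310.00 + $11,902.50 = $136,087.50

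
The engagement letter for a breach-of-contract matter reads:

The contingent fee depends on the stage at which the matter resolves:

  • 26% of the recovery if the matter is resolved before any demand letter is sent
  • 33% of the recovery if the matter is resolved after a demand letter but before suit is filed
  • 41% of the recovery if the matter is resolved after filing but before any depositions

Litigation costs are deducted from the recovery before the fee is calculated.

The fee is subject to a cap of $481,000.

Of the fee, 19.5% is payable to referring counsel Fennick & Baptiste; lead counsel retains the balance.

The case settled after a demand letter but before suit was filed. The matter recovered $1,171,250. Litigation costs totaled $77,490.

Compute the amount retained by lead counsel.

$290,557.34

Fee base (net of costs): $1,171,250 − $77,490 = $1,093,760
The matter settled after a demand letter but before suit was filed, so the 33% rate applies.
$1,093,760 × 33% = $360,940.80
$360,940.80 is under the $481,000 cap.
Referral share: 19.5% of $360,940.80 = $70,383.46; lead counsel retains $360,940.80 − $70,383.46 = $290,557.34.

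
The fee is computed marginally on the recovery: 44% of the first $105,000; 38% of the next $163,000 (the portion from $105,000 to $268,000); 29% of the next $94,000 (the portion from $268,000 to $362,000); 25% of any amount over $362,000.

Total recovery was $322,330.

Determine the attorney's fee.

$123,895.70

First $105,000 at 44% = $46,200.00
Next $163,000 at 38% = $61,940.00
Remaining $54,330 at 29% = $15,755.70
Fee: $46,200.00 + $61,940.00 + $15,755.70 = $123,895.70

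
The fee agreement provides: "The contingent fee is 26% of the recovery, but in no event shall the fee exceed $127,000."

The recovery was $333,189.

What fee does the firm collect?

$86,629.14

26% of $333,189 = $86,629.14
That is under the $127,000 cap.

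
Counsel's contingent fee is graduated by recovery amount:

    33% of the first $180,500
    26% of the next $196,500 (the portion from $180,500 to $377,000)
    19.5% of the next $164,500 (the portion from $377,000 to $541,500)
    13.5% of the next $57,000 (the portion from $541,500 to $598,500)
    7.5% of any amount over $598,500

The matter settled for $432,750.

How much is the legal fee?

First $180,500 at 33% = $59,565.00
Next $196,500 at 26% = $51,090.00
Remaining $55,750 at 19.5% = $10,871.25
Fee: $59,565.00 + $51,090.00 + $10,871.25 = $121,526.25

$121,526.25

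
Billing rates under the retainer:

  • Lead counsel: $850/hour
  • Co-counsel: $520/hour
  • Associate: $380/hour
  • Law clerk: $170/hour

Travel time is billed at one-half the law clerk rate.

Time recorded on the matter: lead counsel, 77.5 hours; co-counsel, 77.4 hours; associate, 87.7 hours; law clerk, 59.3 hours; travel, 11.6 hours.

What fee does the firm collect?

$150,516.00

Lead counsel: 77.5 × $850 = $65,875.00
Co-counsel: 77.4 × $520 = $40,248.00
Associate: 87.7 × $380 = $33,326.00
Law clerk: 59.3 × $170 = $10,081.00
Subtotal: $65,875.00 + $40,248.00 + $33,326.00 + $10,081.00 = $149,530.00
Travel: 11.6 × ($170 ÷ 2) = 11.6 × $85.00 = $986.00
Total: $149,530.00 + $986.00 = $150,516.00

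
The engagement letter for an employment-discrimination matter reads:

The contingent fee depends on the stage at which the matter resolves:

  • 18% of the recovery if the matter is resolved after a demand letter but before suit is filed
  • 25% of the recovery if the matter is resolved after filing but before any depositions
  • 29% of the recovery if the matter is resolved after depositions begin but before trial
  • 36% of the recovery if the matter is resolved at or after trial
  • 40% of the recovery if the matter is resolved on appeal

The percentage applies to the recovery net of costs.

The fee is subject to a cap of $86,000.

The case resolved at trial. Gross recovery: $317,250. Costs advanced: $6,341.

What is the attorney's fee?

$86,000.00

Fee base (net of costs): $317,250 − $6,341 = $310,909
The matter resolved at trial, so the 36% rate applies.
$310,909 × 36% = $111,927.24
$111,927.24 exceeds the $86,000 cap, so the fee is capped at $86,000.00.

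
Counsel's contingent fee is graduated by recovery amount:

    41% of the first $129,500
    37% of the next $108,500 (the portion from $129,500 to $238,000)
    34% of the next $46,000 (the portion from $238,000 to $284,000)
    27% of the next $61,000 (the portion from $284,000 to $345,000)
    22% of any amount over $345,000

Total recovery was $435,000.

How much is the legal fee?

First $129,500 at 41% = $53,095.00
Next $108,500 at 37% = $40,145.00
Next $46,000 at 34% = $15,640.00
Next $61,000 at 27% = $16,470.00
Remaining $90,000 at 22% = $19,800.00
Fee: $53,095.00 + $40,145.00 + $15,640.00 + $16,470.00 + $19,800.00 = $145,150.00

$145,150.00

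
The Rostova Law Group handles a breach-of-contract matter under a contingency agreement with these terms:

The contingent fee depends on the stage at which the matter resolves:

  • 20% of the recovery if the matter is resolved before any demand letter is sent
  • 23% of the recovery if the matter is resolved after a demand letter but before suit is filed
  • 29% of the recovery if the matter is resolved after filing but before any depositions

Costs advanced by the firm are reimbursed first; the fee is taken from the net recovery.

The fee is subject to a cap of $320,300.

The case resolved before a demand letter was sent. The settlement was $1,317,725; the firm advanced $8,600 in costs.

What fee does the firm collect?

Fee base (net of costs): $1,317,725 − $8,600 = $1,309,125
The matter resolved before a demand letter was sent, so the 20% rate applies.
$1,309,125 × 20% = $261,825.00
$261,825.00 is under the $320,300 cap.

$261,825.00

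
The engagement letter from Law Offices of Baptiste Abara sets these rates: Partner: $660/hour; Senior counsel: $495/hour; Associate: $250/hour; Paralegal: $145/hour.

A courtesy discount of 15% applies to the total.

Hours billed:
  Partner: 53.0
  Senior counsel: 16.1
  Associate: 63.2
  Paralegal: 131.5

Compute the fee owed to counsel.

Partner: 53.0 × $660 = $34,980.00
Senior counsel: 16.1 × $495 = $7,969.50
Associate: 63.2 × $250 = $15,800.00
Paralegal: 131.5 × $145 = $19,067.50
Subtotal: $77,817.00
Less 15% discount: −$11,672.55
Total: $77,817.00 − $11,672.55 = $66,144.45

$66,144.45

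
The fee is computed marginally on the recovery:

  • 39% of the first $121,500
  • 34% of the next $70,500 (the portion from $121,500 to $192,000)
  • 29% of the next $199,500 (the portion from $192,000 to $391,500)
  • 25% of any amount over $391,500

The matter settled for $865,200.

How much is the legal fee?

$247,635.00

First $121,500 at 39% = $47,385.00
Next $70,500 at 34% = $23,970.00
Next $199,500 at 29% = $57,855.00
Remaining $473,700 at 25% = $118,425.00
Fee: $47,385.00 + $23,970.00 + $57,855.00 + $118,425.00 = $247,635.00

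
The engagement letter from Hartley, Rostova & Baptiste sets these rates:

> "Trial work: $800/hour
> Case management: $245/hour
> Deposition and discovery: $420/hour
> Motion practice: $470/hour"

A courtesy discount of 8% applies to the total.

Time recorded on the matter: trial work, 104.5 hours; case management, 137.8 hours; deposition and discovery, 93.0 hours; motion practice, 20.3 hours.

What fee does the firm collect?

$152,685.04

Trial work: 104.5 × $800 = $83,600.00
Case management: 137.8 × $245 = $33,761.00
Deposition and discovery: 93.0 × $420 = $39,060.00
Motion practice: 20.3 × $470 = $9,541.00
Subtotal: $165,962.00
Less 8% discount: −$13,276.96
Total: $165,962.00 − $13,276.96 = $152,685.04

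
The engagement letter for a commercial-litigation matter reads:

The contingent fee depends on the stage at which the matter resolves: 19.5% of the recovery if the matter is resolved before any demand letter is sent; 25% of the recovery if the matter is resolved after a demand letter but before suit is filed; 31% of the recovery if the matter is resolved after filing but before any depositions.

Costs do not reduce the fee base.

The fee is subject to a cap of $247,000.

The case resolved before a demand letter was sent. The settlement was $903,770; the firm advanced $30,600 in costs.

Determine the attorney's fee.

Fee base is the gross recovery, $903,770; costs are reimbursed separately.
The matter resolved before a demand letter was sent, so the 19.5% rate applies.
$903,770 × 19.5% = $176,235.15
$176,235.15 is under the $247,000 cap.

$176,235.15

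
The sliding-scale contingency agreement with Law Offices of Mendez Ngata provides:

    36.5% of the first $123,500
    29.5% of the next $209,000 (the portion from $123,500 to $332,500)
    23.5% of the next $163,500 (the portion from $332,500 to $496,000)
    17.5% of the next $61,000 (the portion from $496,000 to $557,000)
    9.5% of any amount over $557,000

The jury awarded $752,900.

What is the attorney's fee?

First $123,500 at 36.5% = $45,077.50
Next $209,000 at 29.5% = $61,655.00
Next $163,500 at 23.5% = $38,422.50
Next $61,000 at 17.5% = $10,675.00
Remaining $195,900 at 9.5% = $18,610.50
Fee: $45,077.50 + $61,655.00 + $38,422.50 + $10,675.00 + $18,610.50 = $174,440.50

$174,440.50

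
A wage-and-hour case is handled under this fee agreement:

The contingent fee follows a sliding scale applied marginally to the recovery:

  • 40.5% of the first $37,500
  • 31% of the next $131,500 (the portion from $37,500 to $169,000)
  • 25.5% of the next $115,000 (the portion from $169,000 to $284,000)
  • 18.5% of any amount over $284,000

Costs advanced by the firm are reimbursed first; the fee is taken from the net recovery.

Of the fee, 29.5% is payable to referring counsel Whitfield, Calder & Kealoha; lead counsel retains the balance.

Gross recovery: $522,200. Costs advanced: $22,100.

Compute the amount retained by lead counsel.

Fee base (net of costs): $522,200 − $22,100 = $500,100
First $37,500 at 40.5% = $15,187.50
Next $131,500 at 31% = $40,765.00
Next $115,000 at 25.5% = $29,325.00
Remaining $216,100 at 18.5% = $39,978.50
Fee: $15,187.50 + $40,765.00 + $29,325.00 + $39,978.50 = $125,256.00
Referral share: 29.5% of $125,256.00 = $36,950.52; lead counsel retains $125,256.00 − $36,950.52 = $88,305.48.

$88,305.48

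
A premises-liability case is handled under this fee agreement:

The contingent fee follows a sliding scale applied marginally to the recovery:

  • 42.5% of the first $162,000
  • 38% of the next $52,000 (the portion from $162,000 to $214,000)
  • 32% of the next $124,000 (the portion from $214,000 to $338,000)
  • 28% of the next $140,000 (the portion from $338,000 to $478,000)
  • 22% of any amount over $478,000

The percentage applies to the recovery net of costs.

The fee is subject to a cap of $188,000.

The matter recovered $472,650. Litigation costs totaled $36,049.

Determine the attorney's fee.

Fee base (net of costs): $472,650 − $36,049 = $436,601
First $162,000 at 42.5% = $68,850.00
Next $52,000 at 38% = $19,760.00
Next $124,000 at 32% = $39,680.00
Remaining $98,601 at 28% = $27,608.28
Fee: $68,850.00 + $19,760.00 + $39,680.00 + $27,608.28 = $155,898.28
$155,898.28 is under the $188,000 cap.

$155,898.28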